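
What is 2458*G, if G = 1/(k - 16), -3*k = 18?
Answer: -1229/11 ≈ -111.73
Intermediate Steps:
k = -6 (k = -1/3*18 = -6)
G = -1/22 (G = 1/(-6 - 16) = 1/(-22) = -1/22 ≈ -0.045455)
2458*G = 2458*(-1/22) = -1229/11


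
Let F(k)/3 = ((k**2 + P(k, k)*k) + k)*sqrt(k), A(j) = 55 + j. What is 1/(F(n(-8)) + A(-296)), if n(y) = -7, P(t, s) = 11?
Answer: I/(-241*I + 105*sqrt(7)) ≈ -0.0017818 + 0.0020539*I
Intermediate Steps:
F(k) = 3*sqrt(k)*(k**2 + 12*k) (F(k) = 3*(((k**2 + 11*k) + k)*sqrt(k)) = 3*((k**2 + 12*k)*sqrt(k)) = 3*(sqrt(k)*(k**2 + 12*k)) = 3*sqrt(k)*(k**2 + 12*k))
1/(F(n(-8)) + A(-296)) = 1/(3*(-7)**(3/2)*(12 - 7) + (55 - 296)) = 1/(3*(-7*I*sqrt(7))*5 - 241) = 1/(-105*I*sqrt(7) - 241) = 1/(-241 - 105*I*sqrt(7))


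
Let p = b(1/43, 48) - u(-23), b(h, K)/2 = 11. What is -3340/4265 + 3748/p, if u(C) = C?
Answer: 3166984/38385 ≈ 82.506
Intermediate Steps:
b(h, K) = 22 (b(h, K) = 2*11 = 22)
p = 45 (p = 22 - 1*(-23) = 22 + 23 = 45)
-3340/4265 + 3748/p = -3340/4265 + 3748/45 = -3340*1/4265 + 3748*(1/45) = -668/853 + 3748/45 = 3166984/38385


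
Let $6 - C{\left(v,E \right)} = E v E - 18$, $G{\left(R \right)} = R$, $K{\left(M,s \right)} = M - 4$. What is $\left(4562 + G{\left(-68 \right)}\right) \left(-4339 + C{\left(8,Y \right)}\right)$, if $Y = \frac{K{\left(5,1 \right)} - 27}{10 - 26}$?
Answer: $- \frac{77946183}{4} \approx -1.9487 \cdot 10^{7}$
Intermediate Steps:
$K{\left(M,s \right)} = -4 + M$ ($K{\left(M,s \right)} = M - 4 = -4 + M$)
$Y = \frac{13}{8}$ ($Y = \frac{\left(-4 + 5\right) - 27}{10 - 26} = \frac{1 - 27}{-16} = \left(-26\right) \left(- \frac{1}{16}\right) = \frac{13}{8} \approx 1.625$)
$C{\left(v,E \right)} = 24 - v E^{2}$ ($C{\left(v,E \right)} = 6 - \left(E v E - 18\right) = 6 - \left(v E^{2} - 18\right) = 6 - \left(-18 + v E^{2}\right) = 24 - v E^{2}$)
$\left(4562 + G{\left(-68 \right)}\right) \left(-4339 + C{\left(8,Y \right)}\right) = \left(4562 - 68\right) \left(-4339 + \left(24 - 8 \left(\frac{13}{8}\right)^{2}\right)\right) = 4494 \left(-4339 + \left(24 - 8 \cdot \frac{169}{64}\right)\right) = 4494 \left(-4339 + \left(24 - \frac{169}{8}\right)\right) = 4494 \left(-4339 + \frac{23}{8}\right) = 4494 \left(- \frac{34689}{8}\right) = - \frac{77946183}{4}$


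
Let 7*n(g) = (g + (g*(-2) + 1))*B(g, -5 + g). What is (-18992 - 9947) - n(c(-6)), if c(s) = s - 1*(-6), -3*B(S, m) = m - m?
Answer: -28939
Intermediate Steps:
B(S, m) = 0 (B(S, m) = -(m - m)/3 = -1/3*0 = 0)
c(s) = 6 + s (c(s) = s + 6 = 6 + s)
n(g) = 0 (n(g) = ((g + (g*(-2) + 1))*0)/7 = ((g + (-2*g + 1))*0)/7 = ((g + (1 - 2*g))*0)/7 = ((1 - g)*0)/7 = (1/7)*0 = 0)
(-18992 - 9947) - n(c(-6)) = (-18992 - 9947) - 1*0 = -28939 + 0 = -28939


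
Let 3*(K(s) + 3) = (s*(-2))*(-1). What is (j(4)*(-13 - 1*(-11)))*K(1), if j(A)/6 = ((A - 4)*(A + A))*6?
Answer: 0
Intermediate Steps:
K(s) = -3 + 2*s/3 (K(s) = -3 + ((s*(-2))*(-1))/3 = -3 + (-2*s*(-1))/3 = -3 + (2*s)/3 = -3 + 2*s/3)
j(A) = 72*A*(-4 + A) (j(A) = 6*(((A - 4)*(A + A))*6) = 6*(((-4 + A)*(2*A))*6) = 6*((2*A*(-4 + A))*6) = 6*(12*A*(-4 + A)) = 72*A*(-4 + A))
(j(4)*(-13 - 1*(-11)))*K(1) = ((72*4*(-4 + 4))*(-13 - 1*(-11)))*(-3 + (⅔)*1) = ((72*4*0)*(-13 + 11))*(-3 + ⅔) = (0*(-2))*(-7/3) = 0*(-7/3) = 0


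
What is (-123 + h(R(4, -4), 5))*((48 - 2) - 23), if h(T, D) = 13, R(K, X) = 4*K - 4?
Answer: -2530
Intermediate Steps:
R(K, X) = -4 + 4*K
(-123 + h(R(4, -4), 5))*((48 - 2) - 23) = (-123 + 13)*((48 - 2) - 23) = -110*(46 - 23) = -110*23 = -2530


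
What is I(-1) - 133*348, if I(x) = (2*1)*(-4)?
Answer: -46292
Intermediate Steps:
I(x) = -8 (I(x) = 2*(-4) = -8)
I(-1) - 133*348 = -8 - 133*348 = -8 - 46284 = -46292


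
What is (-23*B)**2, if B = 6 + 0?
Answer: 19044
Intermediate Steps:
B = 6
(-23*B)**2 = (-23*6)**2 = (-138)**2 = 19044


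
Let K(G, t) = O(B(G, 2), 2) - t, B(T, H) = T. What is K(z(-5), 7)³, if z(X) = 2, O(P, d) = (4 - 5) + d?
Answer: -216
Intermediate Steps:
O(P, d) = -1 + d
K(G, t) = 1 - t (K(G, t) = (-1 + 2) - t = 1 - t)
K(z(-5), 7)³ = (1 - 1*7)³ = (1 - 7)³ = (-6)³ = -216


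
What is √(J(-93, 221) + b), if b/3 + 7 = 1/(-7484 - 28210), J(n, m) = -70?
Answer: I*√1431354518/3966 ≈ 9.5394*I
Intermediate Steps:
b = -249859/11898 (b = -21 + 3/(-7484 - 28210) = -21 + 3/(-35694) = -21 + 3*(-1/35694) = -21 - 1/11898 = -249859/11898 ≈ -21.000)
√(J(-93, 221) + b) = √(-70 - 249859/11898) = √(-1082719/11898) = I*√1431354518/3966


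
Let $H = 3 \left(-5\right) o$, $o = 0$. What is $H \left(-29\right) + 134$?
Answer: $134$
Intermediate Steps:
$H = 0$ ($H = 3 \left(-5\right) 0 = \left(-15\right) 0 = 0$)
$H \left(-29\right) + 134 = 0 \left(-29\right) + 134 = 0 + 134 = 134$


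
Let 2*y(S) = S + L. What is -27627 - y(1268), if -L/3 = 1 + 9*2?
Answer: -56465/2 ≈ -28233.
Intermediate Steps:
L = -57 (L = -3*(1 + 9*2) = -3*(1 + 18) = -3*19 = -57)
y(S) = -57/2 + S/2 (y(S) = (S - 57)/2 = (-57 + S)/2 = -57/2 + S/2)
-27627 - y(1268) = -27627 - (-57/2 + (½)*1268) = -27627 - (-57/2 + 634) = -27627 - 1*1211/2 = -27627 - 1211/2 = -56465/2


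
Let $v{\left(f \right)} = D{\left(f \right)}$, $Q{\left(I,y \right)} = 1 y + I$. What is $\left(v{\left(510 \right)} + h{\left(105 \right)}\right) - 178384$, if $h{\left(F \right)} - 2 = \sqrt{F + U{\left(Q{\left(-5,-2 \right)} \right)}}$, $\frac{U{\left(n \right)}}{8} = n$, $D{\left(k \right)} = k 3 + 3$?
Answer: $-176842$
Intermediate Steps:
$Q{\left(I,y \right)} = I + y$ ($Q{\left(I,y \right)} = y + I = I + y$)
$D{\left(k \right)} = 3 + 3 k$ ($D{\left(k \right)} = 3 k + 3 = 3 + 3 k$)
$U{\left(n \right)} = 8 n$
$h{\left(F \right)} = 2 + \sqrt{-56 + F}$ ($h{\left(F \right)} = 2 + \sqrt{F + 8 \left(-5 - 2\right)} = 2 + \sqrt{F + 8 \left(-7\right)} = 2 + \sqrt{F - 56} = 2 + \sqrt{-56 + F}$)
$v{\left(f \right)} = 3 + 3 f$
$\left(v{\left(510 \right)} + h{\left(105 \right)}\right) - 178384 = \left(\left(3 + 3 \cdot 510\right) + \left(2 + \sqrt{-56 + 105}\right)\right) - 178384 = \left(\left(3 + 1530\right) + \left(2 + \sqrt{49}\right)\right) - 178384 = \left(1533 + \left(2 + 7\right)\right) - 178384 = \left(1533 + 9\right) - 178384 = 1542 - 178384 = -176842$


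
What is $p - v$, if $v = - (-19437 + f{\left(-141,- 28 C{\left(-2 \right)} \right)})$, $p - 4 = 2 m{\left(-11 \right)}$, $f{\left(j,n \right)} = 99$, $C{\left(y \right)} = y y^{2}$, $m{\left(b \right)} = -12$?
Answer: $-19358$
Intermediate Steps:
$C{\left(y \right)} = y^{3}$
$p = -20$ ($p = 4 + 2 \left(-12\right) = 4 - 24 = -20$)
$v = 19338$ ($v = - (-19437 + 99) = \left(-1\right) \left(-19338\right) = 19338$)
$p - v = -20 - 19338 = -19358$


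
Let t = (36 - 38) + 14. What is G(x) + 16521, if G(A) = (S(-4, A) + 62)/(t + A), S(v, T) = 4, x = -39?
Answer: 148667/9 ≈ 16519.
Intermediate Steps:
t = 12 (t = -2 + 14 = 12)
G(A) = 66/(12 + A) (G(A) = (4 + 62)/(12 + A) = 66/(12 + A))
G(x) + 16521 = 66/(12 - 39) + 16521 = 66/(-27) + 16521 = 66*(-1/27) + 16521 = -22/9 + 16521 = 148667/9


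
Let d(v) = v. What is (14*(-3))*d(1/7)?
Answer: -6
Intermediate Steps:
(14*(-3))*d(1/7) = (14*(-3))/7 = -42*⅐ = -6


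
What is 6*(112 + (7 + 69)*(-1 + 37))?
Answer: 17088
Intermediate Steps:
6*(112 + (7 + 69)*(-1 + 37)) = 6*(112 + 76*36) = 6*(112 + 2736) = 6*2848 = 17088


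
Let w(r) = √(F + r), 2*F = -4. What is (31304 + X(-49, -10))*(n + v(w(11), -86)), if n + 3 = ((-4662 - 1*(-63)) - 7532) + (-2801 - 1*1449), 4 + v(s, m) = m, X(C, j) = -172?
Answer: -512868568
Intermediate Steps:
F = -2 (F = (½)*(-4) = -2)
w(r) = √(-2 + r)
v(s, m) = -4 + m
n = -16384 (n = -3 + (((-4662 - 1*(-63)) - 7532) + (-2801 - 1*1449)) = -3 + (((-4662 + 63) - 7532) + (-2801 - 1449)) = -3 + ((-4599 - 7532) - 4250) = -3 + (-12131 - 4250) = -3 - 16381 = -16384)
(31304 + X(-49, -10))*(n + v(w(11), -86)) = (31304 - 172)*(-16384 + (-4 - 86)) = 31132*(-16384 - 90) = 31132*(-16474) = -512868568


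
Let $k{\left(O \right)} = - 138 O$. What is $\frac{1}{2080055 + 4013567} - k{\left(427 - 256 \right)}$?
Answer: $\frac{143797291957}{6093622} \approx 23598.0$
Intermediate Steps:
$\frac{1}{2080055 + 4013567} - k{\left(427 - 256 \right)} = \frac{1}{2080055 + 4013567} - - 138 \left(427 - 256\right) = \frac{1}{6093622} - \left(-138\right) 171 = \frac{1}{6093622} - -23598 = \frac{1}{6093622} + 23598 = \frac{143797291957}{6093622}$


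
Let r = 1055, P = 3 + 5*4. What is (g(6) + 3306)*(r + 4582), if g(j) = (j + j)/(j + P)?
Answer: 540509382/29 ≈ 1.8638e+7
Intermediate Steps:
P = 23 (P = 3 + 20 = 23)
g(j) = 2*j/(23 + j) (g(j) = (j + j)/(j + 23) = (2*j)/(23 + j) = 2*j/(23 + j))
(g(6) + 3306)*(r + 4582) = (2*6/(23 + 6) + 3306)*(1055 + 4582) = (2*6/29 + 3306)*5637 = (2*6*(1/29) + 3306)*5637 = (12/29 + 3306)*5637 = (95886/29)*5637 = 540509382/29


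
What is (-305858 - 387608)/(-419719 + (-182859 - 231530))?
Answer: 346733/417054 ≈ 0.83139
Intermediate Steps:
(-305858 - 387608)/(-419719 + (-182859 - 231530)) = -693466/(-419719 - 414389) = -693466/(-834108) = -693466*(-1/834108) = 346733/417054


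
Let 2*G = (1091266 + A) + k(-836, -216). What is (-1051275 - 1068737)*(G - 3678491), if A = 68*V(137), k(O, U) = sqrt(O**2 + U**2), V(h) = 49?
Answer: 6638164614304 - 4240024*sqrt(46597) ≈ 6.6373e+12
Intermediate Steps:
A = 3332 (A = 68*49 = 3332)
G = 547299 + 2*sqrt(46597) (G = ((1091266 + 3332) + sqrt((-836)**2 + (-216)**2))/2 = (1094598 + sqrt(698896 + 46656))/2 = (1094598 + sqrt(745552))/2 = (1094598 + 4*sqrt(46597))/2 = 547299 + 2*sqrt(46597) ≈ 5.4773e+5)
(-1051275 - 1068737)*(G - 3678491) = (-1051275 - 1068737)*((547299 + 2*sqrt(46597)) - 3678491) = -2120012*(-3131192 + 2*sqrt(46597)) = 6638164614304 - 4240024*sqrt(46597)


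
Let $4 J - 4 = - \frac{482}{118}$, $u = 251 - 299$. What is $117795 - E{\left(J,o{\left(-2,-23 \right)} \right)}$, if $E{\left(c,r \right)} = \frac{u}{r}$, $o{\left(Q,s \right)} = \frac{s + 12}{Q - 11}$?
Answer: $\frac{1296369}{11} \approx 1.1785 \cdot 10^{5}$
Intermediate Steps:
$o{\left(Q,s \right)} = \frac{12 + s}{-11 + Q}$
$u = -48$ ($u = 251 - 299 = -48$)
$J = - \frac{5}{236}$ ($J = 1 + \frac{\left(-482\right) \frac{1}{118}}{4} = 1 + \frac{1}{4} \left(- \frac{241}{59}\right) = 1 - \frac{241}{236} = - \frac{5}{236} \approx -0.021186$)
$E{\left(c,r \right)} = - \frac{48}{r}$
$117795 - E{\left(J,o{\left(-2,-23 \right)} \right)} = 117795 - - \frac{48}{\frac{1}{-11 - 2} \left(12 - 23\right)} = 117795 - - \frac{48}{\frac{1}{-13} \left(-11\right)} = 117795 - - \frac{48}{\left(- \frac{1}{13}\right) \left(-11\right)} = 117795 - - \frac{48}{\frac{11}{13}} = 117795 - \left(-48\right) \frac{13}{11} = 117795 - - \frac{624}{11} = 117795 + \frac{624}{11} = \frac{1296369}{11}$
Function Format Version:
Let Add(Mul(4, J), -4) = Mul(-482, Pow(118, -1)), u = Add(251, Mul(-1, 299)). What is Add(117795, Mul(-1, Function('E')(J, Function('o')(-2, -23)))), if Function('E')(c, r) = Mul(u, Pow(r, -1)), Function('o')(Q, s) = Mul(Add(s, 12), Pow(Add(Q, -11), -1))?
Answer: Rational(1296369, 11) ≈ 1.1785e+5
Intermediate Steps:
Function('o')(Q, s) = Mul(Pow(Add(-11, Q), -1), Add(12, s)) (Function('o')(Q, s) = Mul(Add(12, s), Pow(Add(-11, Q), -1)) = Mul(Pow(Add(-11, Q), -1), Add(12, s)))
u = -48 (u = Add(251, -299) = -48)
J = Rational(-5, 236) (J = Add(1, Mul(Rational(1, 4), Mul(-482, Pow(118, -1)))) = Add(1, Mul(Rational(1, 4), Mul(-482, Rational(1, 118)))) = Add(1, Mul(Rational(1, 4), Rational(-241, 59))) = Add(1, Rational(-241, 236)) = Rational(-5, 236) ≈ -0.021186)
Function('E')(c, r) = Mul(-48, Pow(r, -1))
Add(117795, Mul(-1, Function('E')(J, Function('o')(-2, -23)))) = Add(117795, Mul(-1, Mul(-48, Pow(Mul(Pow(Add(-11, -2), -1), Add(12, -23)), -1)))) = Add(117795, Mul(-1, Mul(-48, Pow(Mul(Pow(-13, -1), -11), -1)))) = Add(117795, Mul(-1, Mul(-48, Pow(Mul(Rational(-1, 13), -11), -1)))) = Add(117795, Mul(-1, Mul(-48, Pow(Rational(11, 13), -1)))) = Add(117795, Mul(-1, Mul(-48, Rational(13, 11)))) = Add(117795, Mul(-1, Rational(-624, 11))) = Add(117795, Rational(624, 11)) = Rational(1296369, 11)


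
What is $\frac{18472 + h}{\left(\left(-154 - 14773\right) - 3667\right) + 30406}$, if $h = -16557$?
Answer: $\frac{1915}{11812} \approx 0.16212$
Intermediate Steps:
$\frac{18472 + h}{\left(\left(-154 - 14773\right) - 3667\right) + 30406} = \frac{18472 - 16557}{\left(\left(-154 - 14773\right) - 3667\right) + 30406} = \frac{1915}{\left(-14927 - 3667\right) + 30406} = \frac{1915}{-18594 + 30406} = \frac{1915}{11812}$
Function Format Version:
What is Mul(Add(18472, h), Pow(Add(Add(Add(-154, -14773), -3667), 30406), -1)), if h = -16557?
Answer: Rational(1915, 11812) ≈ 0.16212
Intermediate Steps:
Mul(Add(18472, h), Pow(Add(Add(Add(-154, -14773), -3667), 30406), -1)) = Mul(Add(18472, -16557), Pow(Add(Add(Add(-154, -14773), -3667), 30406), -1)) = Mul(1915, Pow(Add(Add(-14927, -3667), 30406), -1)) = Mul(1915, Pow(Add(-18594, 30406), -1)) = Mul(1915, Pow(11812, -1)) = Mul(1915, Rational(1, 11812)) = Rational(1915, 11812)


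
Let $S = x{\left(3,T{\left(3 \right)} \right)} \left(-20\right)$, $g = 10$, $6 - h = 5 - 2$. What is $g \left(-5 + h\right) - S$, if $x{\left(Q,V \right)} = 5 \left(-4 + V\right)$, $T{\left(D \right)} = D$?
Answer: $-120$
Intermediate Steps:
$h = 3$ ($h = 6 - \left(5 - 2\right) = 6 - 3 = 3$)
$x{\left(Q,V \right)} = -20 + 5 V$
$S = 100$ ($S = \left(-20 + 5 \cdot 3\right) \left(-20\right) = \left(-20 + 15\right) \left(-20\right) = \left(-5\right) \left(-20\right) = 100$)
$g \left(-5 + h\right) - S = 10 \left(-5 + 3\right) - 100 = 10 \left(-2\right) - 100 = -20 - 100 = -120$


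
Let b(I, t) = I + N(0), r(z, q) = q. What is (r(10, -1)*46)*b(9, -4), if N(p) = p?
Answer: -414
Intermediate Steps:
b(I, t) = I (b(I, t) = I + 0 = I)
(r(10, -1)*46)*b(9, -4) = -1*46*9 = -46*9 = -414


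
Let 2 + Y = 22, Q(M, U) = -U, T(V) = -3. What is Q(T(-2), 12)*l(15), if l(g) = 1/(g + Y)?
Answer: -12/35 ≈ -0.34286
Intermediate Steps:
Y = 20 (Y = -2 + 22 = 20)
l(g) = 1/(20 + g) (l(g) = 1/(g + 20) = 1/(20 + g))
Q(T(-2), 12)*l(15) = (-1*12)/(20 + 15) = -12/35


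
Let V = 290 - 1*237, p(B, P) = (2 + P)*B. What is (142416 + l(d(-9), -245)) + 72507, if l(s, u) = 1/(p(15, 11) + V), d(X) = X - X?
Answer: 53300905/248 ≈ 2.1492e+5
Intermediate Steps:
d(X) = 0
p(B, P) = B*(2 + P)
V = 53 (V = 290 - 237 = 53)
l(s, u) = 1/248 (l(s, u) = 1/(15*(2 + 11) + 53) = 1/(15*13 + 53) = 1/(195 + 53) = 1/248)
(142416 + l(d(-9), -245)) + 72507 = (142416 + 1/248) + 72507 = 35319169/248 + 72507 = 53300905/248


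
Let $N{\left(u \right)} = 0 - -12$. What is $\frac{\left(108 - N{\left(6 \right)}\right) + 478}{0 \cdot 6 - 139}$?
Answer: $- \frac{574}{139} \approx -4.1295$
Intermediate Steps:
$N{\left(u \right)} = 12$ ($N{\left(u \right)} = 0 + 12 = 12$)
$\frac{\left(108 - N{\left(6 \right)}\right) + 478}{0 \cdot 6 - 139} = \frac{\left(108 - 12\right) + 478}{0 \cdot 6 - 139} = \frac{\left(108 - 12\right) + 478}{0 - 139} = \frac{96 + 478}{-139} = 574 \left(- \frac{1}{139}\right) = - \frac{574}{139}$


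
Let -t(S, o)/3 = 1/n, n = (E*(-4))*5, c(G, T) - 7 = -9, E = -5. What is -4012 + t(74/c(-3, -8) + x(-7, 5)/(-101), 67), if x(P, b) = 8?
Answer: -401203/100 ≈ -4012.0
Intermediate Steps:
c(G, T) = -2 (c(G, T) = 7 - 9 = -2)
n = 100 (n = -5*(-4)*5 = 20*5 = 100)
t(S, o) = -3/100
-4012 + t(74/c(-3, -8) + x(-7, 5)/(-101), 67) = -4012 - 3/100 = -401203/100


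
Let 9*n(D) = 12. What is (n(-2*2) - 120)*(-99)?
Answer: 11748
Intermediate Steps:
n(D) = 4/3 (n(D) = (1/9)*12 = 4/3)
(n(-2*2) - 120)*(-99) = (4/3 - 120)*(-99) = -356/3*(-99) = 11748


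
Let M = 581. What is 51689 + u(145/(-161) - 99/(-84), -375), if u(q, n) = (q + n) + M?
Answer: 33420559/644 ≈ 51895.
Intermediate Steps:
u(q, n) = 581 + n + q (u(q, n) = (q + n) + 581 = (n + q) + 581 = 581 + n + q)
51689 + u(145/(-161) - 99/(-84), -375) = 51689 + (581 - 375 + (145/(-161) - 99/(-84))) = 51689 + (581 - 375 + (145*(-1/161) - 99*(-1/84))) = 51689 + (581 - 375 + (-145/161 + 33/28)) = 51689 + (581 - 375 + 179/644) = 51689 + 132843/644 = 33420559/644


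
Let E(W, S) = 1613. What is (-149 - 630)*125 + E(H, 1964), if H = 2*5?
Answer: -95762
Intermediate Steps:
H = 10
(-149 - 630)*125 + E(H, 1964) = (-149 - 630)*125 + 1613 = -779*125 + 1613 = -97375 + 1613 = -95762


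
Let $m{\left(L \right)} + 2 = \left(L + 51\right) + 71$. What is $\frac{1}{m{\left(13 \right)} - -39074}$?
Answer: $\frac{1}{39207} \approx 2.5506 \cdot 10^{-5}$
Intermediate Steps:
$m{\left(L \right)} = 120 + L$ ($m{\left(L \right)} = -2 + \left(\left(L + 51\right) + 71\right) = -2 + \left(\left(51 + L\right) + 71\right) = -2 + \left(122 + L\right) = 120 + L$)
$\frac{1}{m{\left(13 \right)} - -39074} = \frac{1}{\left(120 + 13\right) - -39074} = \frac{1}{133 + 39074} = \frac{1}{39207}$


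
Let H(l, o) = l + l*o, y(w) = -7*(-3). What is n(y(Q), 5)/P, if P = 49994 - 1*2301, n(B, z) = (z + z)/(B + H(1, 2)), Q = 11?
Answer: 5/572316 ≈ 8.7364e-6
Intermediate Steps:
y(w) = 21
n(B, z) = 2*z/(3 + B) (n(B, z) = (z + z)/(B + 1*(1 + 2)) = (2*z)/(B + 1*3) = (2*z)/(B + 3) = (2*z)/(3 + B) = 2*z/(3 + B))
P = 47693 (P = 49994 - 2301 = 47693)
n(y(Q), 5)/P = (2*5/(3 + 21))/47693 = (2*5/24)*(1/47693) = (2*5*(1/24))*(1/47693) = (5/12)*(1/47693) = 5/572316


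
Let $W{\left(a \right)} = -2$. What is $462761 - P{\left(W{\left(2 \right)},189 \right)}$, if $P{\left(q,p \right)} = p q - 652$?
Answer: $463791$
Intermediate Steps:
$P{\left(q,p \right)} = -652 + p q$
$462761 - P{\left(W{\left(2 \right)},189 \right)} = 462761 - \left(-652 + 189 \left(-2\right)\right) = 462761 - \left(-652 - 378\right) = 462761 - -1030 = 462761 + 1030 = 463791$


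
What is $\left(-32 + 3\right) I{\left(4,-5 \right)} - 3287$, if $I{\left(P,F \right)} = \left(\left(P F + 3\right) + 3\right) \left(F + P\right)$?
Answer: $-3693$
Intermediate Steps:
$I{\left(P,F \right)} = \left(6 + F P\right) \left(F + P\right)$ ($I{\left(P,F \right)} = \left(\left(F P + 3\right) + 3\right) \left(F + P\right) = \left(\left(3 + F P\right) + 3\right) \left(F + P\right) = \left(6 + F P\right) \left(F + P\right)$)
$\left(-32 + 3\right) I{\left(4,-5 \right)} - 3287 = \left(-32 + 3\right) \left(6 \left(-5\right) + 6 \cdot 4 - 5 \cdot 4^{2} + 4 \left(-5\right)^{2}\right) - 3287 = - 29 \left(-30 + 24 - 80 + 4 \cdot 25\right) - 3287 = - 29 \left(-30 + 24 - 80 + 100\right) - 3287 = \left(-29\right) 14 - 3287 = -406 - 3287 = -3693$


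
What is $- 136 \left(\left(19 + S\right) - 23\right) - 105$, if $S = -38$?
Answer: $5607$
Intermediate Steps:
$- 136 \left(\left(19 + S\right) - 23\right) - 105 = - 136 \left(\left(19 - 38\right) - 23\right) - 105 = - 136 \left(-19 - 23\right) - 105 = \left(-136\right) \left(-42\right) - 105 = 5712 - 105 = 5607$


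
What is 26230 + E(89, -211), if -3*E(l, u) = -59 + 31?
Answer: 78718/3 ≈ 26239.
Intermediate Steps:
E(l, u) = 28/3 (E(l, u) = -(-59 + 31)/3 = -⅓*(-28) = 28/3)
26230 + E(89, -211) = 26230 + 28/3 = 78718/3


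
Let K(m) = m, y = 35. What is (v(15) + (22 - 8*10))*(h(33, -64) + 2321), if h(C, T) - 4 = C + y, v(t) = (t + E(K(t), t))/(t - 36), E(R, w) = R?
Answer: -995488/7 ≈ -1.4221e+5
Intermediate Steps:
v(t) = 2*t/(-36 + t) (v(t) = (t + t)/(t - 36) = (2*t)/(-36 + t) = 2*t/(-36 + t))
h(C, T) = 39 + C (h(C, T) = 4 + (C + 35) = 4 + (35 + C) = 39 + C)
(v(15) + (22 - 8*10))*(h(33, -64) + 2321) = (2*15/(-36 + 15) + (22 - 8*10))*((39 + 33) + 2321) = (2*15/(-21) + (22 - 80))*(72 + 2321) = (2*15*(-1/21) - 58)*2393 = (-10/7 - 58)*2393 = -416/7*2393 = -995488/7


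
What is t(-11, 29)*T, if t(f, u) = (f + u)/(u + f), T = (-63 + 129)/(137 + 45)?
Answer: 33/91 ≈ 0.36264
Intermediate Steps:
T = 33/91 (T = 66/182 = 66*(1/182) = 33/91 ≈ 0.36264)
t(f, u) = 1 (t(f, u) = (f + u)/(f + u) = 1)
t(-11, 29)*T = 1*(33/91) = 33/91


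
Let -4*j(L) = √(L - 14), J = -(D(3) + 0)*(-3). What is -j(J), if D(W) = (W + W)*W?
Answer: √10/2 ≈ 1.5811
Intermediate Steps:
D(W) = 2*W² (D(W) = (2*W)*W = 2*W²)
J = 54 (J = -(2*3² + 0)*(-3) = -(2*9 + 0)*(-3) = -(18 + 0)*(-3) = -18*(-3) = -1*(-54) = 54)
j(L) = -√(-14 + L)/4 (j(L) = -√(L - 14)/4 = -√(-14 + L)/4)
-j(J) = -(-1)*√(-14 + 54)/4 = -(-1)*√40/4 = -(-1)*2*√10/4 = -(-1)*√10/2 = √10/2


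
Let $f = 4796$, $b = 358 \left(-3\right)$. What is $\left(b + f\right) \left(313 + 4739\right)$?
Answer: $18803544$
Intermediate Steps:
$b = -1074$
$\left(b + f\right) \left(313 + 4739\right) = \left(-1074 + 4796\right) \left(313 + 4739\right) = 3722 \cdot 5052 = 18803544$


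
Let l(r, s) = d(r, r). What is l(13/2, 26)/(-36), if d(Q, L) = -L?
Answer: 13/72 ≈ 0.18056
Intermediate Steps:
l(r, s) = -r
l(13/2, 26)/(-36) = -13/2/(-36) = -13/2*(-1/36) = 13/72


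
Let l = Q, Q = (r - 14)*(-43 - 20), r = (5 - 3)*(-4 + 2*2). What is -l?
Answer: -882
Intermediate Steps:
r = 0 (r = 2*(-4 + 4) = 2*0 = 0)
Q = 882 (Q = (0 - 14)*(-43 - 20) = -14*(-63) = 882)
l = 882
-l = -1*882 = -882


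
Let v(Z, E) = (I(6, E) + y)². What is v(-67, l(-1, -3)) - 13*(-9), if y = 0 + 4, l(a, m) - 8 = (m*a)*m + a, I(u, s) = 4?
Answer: 181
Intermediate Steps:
l(a, m) = 8 + a + a*m² (l(a, m) = 8 + ((m*a)*m + a) = 8 + ((a*m)*m + a) = 8 + (a*m² + a) = 8 + (a + a*m²) = 8 + a + a*m²)
y = 4
v(Z, E) = 64 (v(Z, E) = (4 + 4)² = 8² = 64)
v(-67, l(-1, -3)) - 13*(-9) = 64 - 13*(-9) = 64 + 117 = 181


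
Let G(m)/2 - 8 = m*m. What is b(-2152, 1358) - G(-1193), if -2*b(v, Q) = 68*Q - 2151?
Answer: -5783221/2 ≈ -2.8916e+6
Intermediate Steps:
G(m) = 16 + 2*m**2 (G(m) = 16 + 2*(m*m) = 16 + 2*m**2)
b(v, Q) = 2151/2 - 34*Q (b(v, Q) = -(68*Q - 2151)/2 = -(-2151 + 68*Q)/2 = 2151/2 - 34*Q)
b(-2152, 1358) - G(-1193) = (2151/2 - 34*1358) - (16 + 2*(-1193)**2) = (2151/2 - 46172) - (16 + 2*1423249) = -90193/2 - (16 + 2846498) = -90193/2 - 1*2846514 = -90193/2 - 2846514 = -5783221/2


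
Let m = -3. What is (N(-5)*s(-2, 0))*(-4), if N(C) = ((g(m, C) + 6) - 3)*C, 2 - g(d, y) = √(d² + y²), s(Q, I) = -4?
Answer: -400 + 80*√34 ≈ 66.476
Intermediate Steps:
g(d, y) = 2 - √(d² + y²)
N(C) = C*(5 - √(9 + C²)) (N(C) = (((2 - √((-3)² + C²)) + 6) - 3)*C = (((2 - √(9 + C²)) + 6) - 3)*C = ((8 - √(9 + C²)) - 3)*C = (5 - √(9 + C²))*C = C*(5 - √(9 + C²)))
(N(-5)*s(-2, 0))*(-4) = (-5*(5 - √(9 + (-5)²))*(-4))*(-4) = (-5*(5 - √(9 + 25))*(-4))*(-4) = (-5*(5 - √34)*(-4))*(-4) = ((-25 + 5*√34)*(-4))*(-4) = (100 - 20*√34)*(-4) = -400 + 80*√34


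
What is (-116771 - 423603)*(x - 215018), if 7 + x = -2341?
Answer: 117458934884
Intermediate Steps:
x = -2348 (x = -7 - 2341 = -2348)
(-116771 - 423603)*(x - 215018) = (-116771 - 423603)*(-2348 - 215018) = -540374*(-217366) = 117458934884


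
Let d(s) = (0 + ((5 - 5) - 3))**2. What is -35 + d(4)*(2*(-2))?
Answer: -71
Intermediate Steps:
d(s) = 9 (d(s) = (0 + (0 - 3))**2 = (0 - 3)**2 = (-3)**2 = 9)
-35 + d(4)*(2*(-2)) = -35 + 9*(2*(-2)) = -35 + 9*(-4) = -35 - 36 = -71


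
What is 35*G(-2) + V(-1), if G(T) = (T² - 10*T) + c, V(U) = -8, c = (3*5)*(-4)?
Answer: -1268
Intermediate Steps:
c = -60 (c = 15*(-4) = -60)
G(T) = -60 + T² - 10*T (G(T) = (T² - 10*T) - 60 = -60 + T² - 10*T)
35*G(-2) + V(-1) = 35*(-60 + (-2)² - 10*(-2)) - 8 = 35*(-60 + 4 + 20) - 8 = 35*(-36) - 8 = -1260 - 8 = -1268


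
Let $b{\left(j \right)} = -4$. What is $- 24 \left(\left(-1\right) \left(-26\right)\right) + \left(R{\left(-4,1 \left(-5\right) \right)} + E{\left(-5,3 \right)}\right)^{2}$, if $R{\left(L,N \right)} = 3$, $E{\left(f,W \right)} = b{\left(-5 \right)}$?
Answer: $-623$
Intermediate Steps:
$E{\left(f,W \right)} = -4$
$- 24 \left(\left(-1\right) \left(-26\right)\right) + \left(R{\left(-4,1 \left(-5\right) \right)} + E{\left(-5,3 \right)}\right)^{2} = - 24 \left(\left(-1\right) \left(-26\right)\right) + \left(3 - 4\right)^{2} = \left(-24\right) 26 + \left(-1\right)^{2} = -624 + 1 = -623$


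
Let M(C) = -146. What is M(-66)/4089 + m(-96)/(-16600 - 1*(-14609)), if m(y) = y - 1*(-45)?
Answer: -82147/8141199 ≈ -0.010090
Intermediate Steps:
m(y) = 45 + y (m(y) = y + 45 = 45 + y)
M(-66)/4089 + m(-96)/(-16600 - 1*(-14609)) = -146/4089 + (45 - 96)/(-16600 - 1*(-14609)) = -146*1/4089 - 51/(-16600 + 14609) = -146/4089 - 51/(-1991) = -146/4089 - 51*(-1/1991) = -146/4089 + 51/1991 = -82147/8141199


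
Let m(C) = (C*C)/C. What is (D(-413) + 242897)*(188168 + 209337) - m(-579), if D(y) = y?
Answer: 96388602999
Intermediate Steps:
m(C) = C (m(C) = C**2/C = C)
(D(-413) + 242897)*(188168 + 209337) - m(-579) = (-413 + 242897)*(188168 + 209337) - 1*(-579) = 242484*397505 + 579 = 96388602420 + 579 = 96388602999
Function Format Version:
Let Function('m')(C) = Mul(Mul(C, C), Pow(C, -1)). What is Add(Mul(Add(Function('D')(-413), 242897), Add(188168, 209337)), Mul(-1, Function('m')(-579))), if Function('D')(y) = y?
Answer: 96388602999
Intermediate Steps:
Function('m')(C) = C (Function('m')(C) = Mul(Pow(C, 2), Pow(C, -1)) = C)
Add(Mul(Add(Function('D')(-413), 242897), Add(188168, 209337)), Mul(-1, Function('m')(-579))) = Add(Mul(Add(-413, 242897), Add(188168, 209337)), Mul(-1, -579)) = Add(Mul(242484, 397505), 579) = Add(96388602420, 579) = 96388602999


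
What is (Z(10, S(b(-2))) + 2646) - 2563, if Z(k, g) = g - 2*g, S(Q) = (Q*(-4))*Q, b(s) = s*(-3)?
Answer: 227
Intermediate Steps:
b(s) = -3*s
S(Q) = -4*Q**2 (S(Q) = (-4*Q)*Q = -4*Q**2)
Z(k, g) = -g
(Z(10, S(b(-2))) + 2646) - 2563 = (-(-4)*(-3*(-2))**2 + 2646) - 2563 = (-(-4)*6**2 + 2646) - 2563 = (-(-4)*36 + 2646) - 2563 = (-1*(-144) + 2646) - 2563 = (144 + 2646) - 2563 = 2790 - 2563 = 227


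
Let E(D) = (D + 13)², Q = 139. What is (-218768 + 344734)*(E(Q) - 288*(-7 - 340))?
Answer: 15498856640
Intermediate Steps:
E(D) = (13 + D)²
(-218768 + 344734)*(E(Q) - 288*(-7 - 340)) = (-218768 + 344734)*((13 + 139)² - 288*(-7 - 340)) = 125966*(152² - 288*(-347)) = 125966*(23104 + 99936) = 125966*123040 = 15498856640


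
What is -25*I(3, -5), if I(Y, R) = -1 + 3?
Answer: -50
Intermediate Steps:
I(Y, R) = 2
-25*I(3, -5) = -25*2 = -50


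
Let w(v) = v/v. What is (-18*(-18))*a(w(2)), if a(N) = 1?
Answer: 324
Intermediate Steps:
w(v) = 1
(-18*(-18))*a(w(2)) = -18*(-18)*1 = 324*1 = 324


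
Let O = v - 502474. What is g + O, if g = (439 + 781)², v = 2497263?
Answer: 3483189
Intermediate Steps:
g = 1488400 (g = 1220² = 1488400)
O = 1994789 (O = 2497263 - 502474 = 1994789)
g + O = 1488400 + 1994789 = 3483189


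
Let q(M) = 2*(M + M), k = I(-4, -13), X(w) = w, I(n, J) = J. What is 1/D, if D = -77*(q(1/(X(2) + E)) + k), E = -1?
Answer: 1/693 ≈ 0.0014430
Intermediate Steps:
k = -13
q(M) = 4*M (q(M) = 2*(2*M) = 4*M)
D = 693 (D = -77*(4/(2 - 1) - 13) = -77*(4/1 - 13) = -77*(4*1 - 13) = -77*(4 - 13) = -77*(-9) = 693)
1/D = 1/693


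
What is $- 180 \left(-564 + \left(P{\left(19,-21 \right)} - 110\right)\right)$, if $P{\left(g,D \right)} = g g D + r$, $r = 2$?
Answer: $1485540$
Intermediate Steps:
$P{\left(g,D \right)} = 2 + D g^{2}$ ($P{\left(g,D \right)} = g g D + 2 = g^{2} D + 2 = D g^{2} + 2 = 2 + D g^{2}$)
$- 180 \left(-564 + \left(P{\left(19,-21 \right)} - 110\right)\right) = - 180 \left(-564 + \left(\left(2 - 21 \cdot 19^{2}\right) - 110\right)\right) = - 180 \left(-564 + \left(\left(2 - 7581\right) - 110\right)\right) = - 180 \left(-564 - 7689\right) = \left(-180\right) \left(-8253\right) = 1485540$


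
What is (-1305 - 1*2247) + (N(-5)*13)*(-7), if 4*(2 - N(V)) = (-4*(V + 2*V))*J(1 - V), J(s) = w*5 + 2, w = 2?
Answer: 12646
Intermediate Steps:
J(s) = 12 (J(s) = 2*5 + 2 = 10 + 2 = 12)
N(V) = 2 + 36*V (N(V) = 2 - (-4*(V + 2*V))*12/4 = 2 - (-12*V)*12/4 = 2 - (-36)*V = 2 + 36*V)
(-1305 - 1*2247) + (N(-5)*13)*(-7) = (-1305 - 1*2247) + ((2 + 36*(-5))*13)*(-7) = (-1305 - 2247) + ((2 - 180)*13)*(-7) = -3552 - 178*13*(-7) = -3552 - 2314*(-7) = -3552 + 16198 = 12646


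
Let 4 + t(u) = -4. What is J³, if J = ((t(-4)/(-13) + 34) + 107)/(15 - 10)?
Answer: 6239666321/274625 ≈ 22721.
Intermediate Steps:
t(u) = -8 (t(u) = -4 - 4 = -8)
J = 1841/65 (J = ((-8/(-13) + 34) + 107)/(15 - 10) = ((-8*(-1/13) + 34) + 107)/5 = ((8/13 + 34) + 107)*(⅕) = (450/13 + 107)*(⅕) = (1841/13)*(⅕) = 1841/65 ≈ 28.323)
J³ = (1841/65)³ = 6239666321/274625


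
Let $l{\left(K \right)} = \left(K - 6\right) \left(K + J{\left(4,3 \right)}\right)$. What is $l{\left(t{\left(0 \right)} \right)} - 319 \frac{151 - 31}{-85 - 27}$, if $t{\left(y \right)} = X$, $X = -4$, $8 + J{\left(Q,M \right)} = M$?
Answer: $\frac{6045}{14} \approx 431.79$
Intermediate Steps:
$J{\left(Q,M \right)} = -8 + M$
$t{\left(y \right)} = -4$
$l{\left(K \right)} = \left(-6 + K\right) \left(-5 + K\right)$ ($l{\left(K \right)} = \left(K - 6\right) \left(K + \left(-8 + 3\right)\right) = \left(-6 + K\right) \left(K - 5\right) = \left(-6 + K\right) \left(-5 + K\right)$)
$l{\left(t{\left(0 \right)} \right)} - 319 \frac{151 - 31}{-85 - 27} = \left(30 + \left(-4\right)^{2} - -44\right) - 319 \frac{151 - 31}{-85 - 27} = \left(30 + 16 + 44\right) - 319 \frac{120}{-112} = 90 - 319 \cdot 120 \left(- \frac{1}{112}\right) = 90 - - \frac{4785}{14} = 90 + \frac{4785}{14} = \frac{6045}{14}$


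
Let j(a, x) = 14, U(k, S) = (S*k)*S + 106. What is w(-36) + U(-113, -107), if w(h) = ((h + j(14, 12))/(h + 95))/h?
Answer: -1373836111/1062 ≈ -1.2936e+6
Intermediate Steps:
U(k, S) = 106 + k*S² (U(k, S) = k*S² + 106 = 106 + k*S²)
w(h) = (14 + h)/(h*(95 + h)) (w(h) = ((h + 14)/(h + 95))/h = ((14 + h)/(95 + h))/h = (14 + h)/(h*(95 + h)))
w(-36) + U(-113, -107) = (14 - 36)/((-36)*(95 - 36)) + (106 - 113*(-107)²) = -1/36*(-22)/59 + (106 - 113*11449) = -1/36*1/59*(-22) + (106 - 1293737) = 11/1062 - 1293631 = -1373836111/1062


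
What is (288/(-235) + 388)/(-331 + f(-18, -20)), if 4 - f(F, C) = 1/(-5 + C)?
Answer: -227230/192089 ≈ -1.1829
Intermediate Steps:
f(F, C) = 4 - 1/(-5 + C)
(288/(-235) + 388)/(-331 + f(-18, -20)) = (288/(-235) + 388)/(-331 + (-21 + 4*(-20))/(-5 - 20)) = (288*(-1/235) + 388)/(-331 + (-21 - 80)/(-25)) = (-288/235 + 388)/(-331 - 1/25*(-101)) = 90892/(235*(-331 + 101/25)) = 90892/(235*(-8174/25)) = (90892/235)*(-25/8174) = -227230/192089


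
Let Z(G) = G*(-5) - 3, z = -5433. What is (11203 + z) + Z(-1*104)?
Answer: 6287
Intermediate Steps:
Z(G) = -3 - 5*G (Z(G) = -5*G - 3 = -3 - 5*G)
(11203 + z) + Z(-1*104) = (11203 - 5433) + (-3 - (-5)*104) = 5770 + (-3 - 5*(-104)) = 5770 + (-3 + 520) = 5770 + 517 = 6287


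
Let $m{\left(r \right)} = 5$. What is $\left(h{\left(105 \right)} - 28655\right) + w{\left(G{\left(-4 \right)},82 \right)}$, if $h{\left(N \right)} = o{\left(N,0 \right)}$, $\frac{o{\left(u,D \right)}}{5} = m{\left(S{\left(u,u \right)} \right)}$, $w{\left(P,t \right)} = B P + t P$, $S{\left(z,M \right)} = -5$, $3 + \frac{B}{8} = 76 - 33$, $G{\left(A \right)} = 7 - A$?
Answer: $-24208$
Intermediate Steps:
$B = 320$ ($B = -24 + 8 \left(76 - 33\right) = -24 + 8 \cdot 43 = -24 + 344 = 320$)
$w{\left(P,t \right)} = 320 P + P t$ ($w{\left(P,t \right)} = 320 P + t P = 320 P + P t$)
$o{\left(u,D \right)} = 25$ ($o{\left(u,D \right)} = 5 \cdot 5 = 25$)
$h{\left(N \right)} = 25$
$\left(h{\left(105 \right)} - 28655\right) + w{\left(G{\left(-4 \right)},82 \right)} = \left(25 - 28655\right) + \left(7 - -4\right) \left(320 + 82\right) = -28630 + \left(7 + 4\right) 402 = -28630 + 11 \cdot 402 = -28630 + 4422 = -24208$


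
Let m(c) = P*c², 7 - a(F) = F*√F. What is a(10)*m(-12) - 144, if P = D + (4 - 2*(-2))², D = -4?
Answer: 60336 - 86400*√10 ≈ -2.1288e+5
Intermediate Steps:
a(F) = 7 - F^(3/2) (a(F) = 7 - F*√F = 7 - F^(3/2))
P = 60 (P = -4 + (4 - 2*(-2))² = -4 + (4 + 4)² = -4 + 8² = -4 + 64 = 60)
m(c) = 60*c²
a(10)*m(-12) - 144 = (7 - 10^(3/2))*(60*(-12)²) - 144 = (7 - 10*√10)*(60*144) - 144 = (7 - 10*√10)*8640 - 144 = (60480 - 86400*√10) - 144 = 60336 - 86400*√10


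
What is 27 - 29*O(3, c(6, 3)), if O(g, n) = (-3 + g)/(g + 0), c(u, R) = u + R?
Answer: 27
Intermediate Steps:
c(u, R) = R + u
O(g, n) = (-3 + g)/g
27 - 29*O(3, c(6, 3)) = 27 - 29*(-3 + 3)/3 = 27 - 29*0/3 = 27 - 29*0 = 27 + 0 = 27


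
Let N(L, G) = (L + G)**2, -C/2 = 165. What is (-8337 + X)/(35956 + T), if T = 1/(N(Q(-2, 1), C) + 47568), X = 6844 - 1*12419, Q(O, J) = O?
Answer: -2195202304/5673569153 ≈ -0.38692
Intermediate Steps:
C = -330 (C = -2*165 = -330)
N(L, G) = (G + L)**2
X = -5575 (X = 6844 - 12419 = -5575)
T = 1/157792 (T = 1/((-330 - 2)**2 + 47568) = 1/((-332)**2 + 47568) = 1/(110224 + 47568) = 1/157792 ≈ 6.3375e-6)
(-8337 + X)/(35956 + T) = (-8337 - 5575)/(35956 + 1/157792) = -13912/5673569153/157792 = -13912*157792/5673569153 = -2195202304/5673569153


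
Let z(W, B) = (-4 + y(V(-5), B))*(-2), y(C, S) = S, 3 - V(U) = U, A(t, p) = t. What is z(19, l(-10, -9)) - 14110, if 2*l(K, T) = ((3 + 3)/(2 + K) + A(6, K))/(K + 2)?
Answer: -451243/32 ≈ -14101.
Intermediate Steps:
V(U) = 3 - U
l(K, T) = (6 + 6/(2 + K))/(2*(2 + K)) (l(K, T) = (((3 + 3)/(2 + K) + 6)/(K + 2))/2 = ((6/(2 + K) + 6)/(2 + K))/2 = ((6 + 6/(2 + K))/(2 + K))/2 = (6 + 6/(2 + K))/(2*(2 + K)))
z(W, B) = 8 - 2*B (z(W, B) = (-4 + B)*(-2) = 8 - 2*B)
z(19, l(-10, -9)) - 14110 = (8 - 6*(3 - 10)/(2 - 10)²) - 14110 = (8 - 6*(-7)/(-8)²) - 14110 = (8 - 6*(-7)/64) - 14110 = (8 - 2*(-21/64)) - 14110 = (8 + 21/32) - 14110 = 277/32 - 14110 = -451243/32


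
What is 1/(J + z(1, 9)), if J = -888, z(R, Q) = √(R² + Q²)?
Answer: -444/394231 - √82/788462 ≈ -0.0011377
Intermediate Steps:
z(R, Q) = √(Q² + R²)
1/(J + z(1, 9)) = 1/(-888 + √(9² + 1²)) = 1/(-888 + √(81 + 1)) = 1/(-888 + √82)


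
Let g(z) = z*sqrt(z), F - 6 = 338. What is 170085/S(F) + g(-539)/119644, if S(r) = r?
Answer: 170085/344 - 539*I*sqrt(11)/17092 ≈ 494.43 - 0.10459*I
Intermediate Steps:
F = 344 (F = 6 + 338 = 344)
g(z) = z**(3/2)
170085/S(F) + g(-539)/119644 = 170085/344 + (-539)**(3/2)/119644 = 170085*(1/344) - 3773*I*sqrt(11)*(1/119644) = 170085/344 - 539*I*sqrt(11)/17092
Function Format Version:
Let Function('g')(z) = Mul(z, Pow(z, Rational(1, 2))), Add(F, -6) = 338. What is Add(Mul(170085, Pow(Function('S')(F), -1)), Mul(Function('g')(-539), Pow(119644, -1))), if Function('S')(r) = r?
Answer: Add(Rational(170085, 344), Mul(Rational(-539, 17092), I, Pow(11, Rational(1, 2)))) ≈ Add(494.43, Mul(-0.10459, I))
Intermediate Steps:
F = 344 (F = Add(6, 338) = 344)
Function('g')(z) = Pow(z, Rational(3, 2))
Add(Mul(170085, Pow(Function('S')(F), -1)), Mul(Function('g')(-539), Pow(119644, -1))) = Add(Mul(170085, Pow(344, -1)), Mul(Pow(-539, Rational(3, 2)), Pow(119644, -1))) = Add(Mul(170085, Rational(1, 344)), Mul(Mul(-3773, I, Pow(11, Rational(1, 2))), Rational(1, 119644))) = Add(Rational(170085, 344), Mul(Rational(-539, 17092), I, Pow(11, Rational(1, 2))))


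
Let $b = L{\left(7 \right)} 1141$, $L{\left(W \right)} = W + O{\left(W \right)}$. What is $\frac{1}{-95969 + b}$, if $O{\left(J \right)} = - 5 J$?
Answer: $- \frac{1}{127917} \approx -7.8176 \cdot 10^{-6}$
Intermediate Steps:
$L{\left(W \right)} = - 4 W$ ($L{\left(W \right)} = W - 5 W = - 4 W$)
$b = -31948$ ($b = \left(-4\right) 7 \cdot 1141 = \left(-28\right) 1141 = -31948$)
$\frac{1}{-95969 + b} = \frac{1}{-95969 - 31948} = \frac{1}{-127917} = - \frac{1}{127917}$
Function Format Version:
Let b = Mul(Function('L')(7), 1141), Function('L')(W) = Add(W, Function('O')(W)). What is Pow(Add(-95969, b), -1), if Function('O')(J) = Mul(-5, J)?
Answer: Rational(-1, 127917) ≈ -7.8176e-6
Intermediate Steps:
Function('L')(W) = Mul(-4, W) (Function('L')(W) = Add(W, Mul(-5, W)) = Mul(-4, W))
b = -31948 (b = Mul(Mul(-4, 7), 1141) = Mul(-28, 1141) = -31948)
Pow(Add(-95969, b), -1) = Pow(Add(-95969, -31948), -1) = Pow(-127917, -1) = Rational(-1, 127917)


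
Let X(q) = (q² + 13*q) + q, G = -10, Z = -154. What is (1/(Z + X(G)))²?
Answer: 1/37636 ≈ 2.6570e-5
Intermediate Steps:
X(q) = q² + 14*q
(1/(Z + X(G)))² = (1/(-154 - 10*(14 - 10)))² = (1/(-154 - 10*4))² = (1/(-154 - 40))² = (1/(-194))² = (-1/194)² = 1/37636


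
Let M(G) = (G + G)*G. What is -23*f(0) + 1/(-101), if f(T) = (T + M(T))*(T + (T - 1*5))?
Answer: -1/101 ≈ -0.0099010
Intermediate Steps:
M(G) = 2*G² (M(G) = (2*G)*G = 2*G²)
f(T) = (-5 + 2*T)*(T + 2*T²) (f(T) = (T + 2*T²)*(T + (T - 1*5)) = (T + 2*T²)*(T + (T - 5)) = (T + 2*T²)*(T + (-5 + T)) = (T + 2*T²)*(-5 + 2*T) = (-5 + 2*T)*(T + 2*T²))
-23*f(0) + 1/(-101) = -0*(-5 - 8*0 + 4*0²) + 1/(-101) = -0*(-5 + 0 + 4*0) - 1/101 = -0*(-5 + 0 + 0) - 1/101 = -0*(-5) - 1/101 = -23*0 - 1/101 = 0 - 1/101 = -1/101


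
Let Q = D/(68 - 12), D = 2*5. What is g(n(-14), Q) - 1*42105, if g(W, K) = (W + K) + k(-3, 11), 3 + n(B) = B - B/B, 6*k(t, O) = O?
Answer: -3538163/84 ≈ -42121.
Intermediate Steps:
D = 10
k(t, O) = O/6
n(B) = -4 + B (n(B) = -3 + (B - B/B) = -3 + (B - 1*1) = -3 + (B - 1) = -3 + (-1 + B) = -4 + B)
Q = 5/28 (Q = 10/(68 - 12) = 10/56 = 10*(1/56) = 5/28 ≈ 0.17857)
g(W, K) = 11/6 + K + W (g(W, K) = (W + K) + (1/6)*11 = (K + W) + 11/6 = 11/6 + K + W)
g(n(-14), Q) - 1*42105 = (11/6 + 5/28 + (-4 - 14)) - 1*42105 = (11/6 + 5/28 - 18) - 42105 = -1343/84 - 42105 = -3538163/84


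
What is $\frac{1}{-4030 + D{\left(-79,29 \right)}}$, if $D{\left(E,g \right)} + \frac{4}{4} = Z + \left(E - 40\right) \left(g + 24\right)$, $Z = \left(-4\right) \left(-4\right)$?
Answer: $- \frac{1}{10322} \approx -9.688 \cdot 10^{-5}$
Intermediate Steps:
$Z = 16$
$D{\left(E,g \right)} = 15 + \left(-40 + E\right) \left(24 + g\right)$ ($D{\left(E,g \right)} = -1 + \left(16 + \left(E - 40\right) \left(g + 24\right)\right) = -1 + \left(16 + \left(-40 + E\right) \left(24 + g\right)\right) = 15 + \left(-40 + E\right) \left(24 + g\right)$)
$\frac{1}{-4030 + D{\left(-79,29 \right)}} = \frac{1}{-4030 - 6292} = \frac{1}{-10322} = - \frac{1}{10322}$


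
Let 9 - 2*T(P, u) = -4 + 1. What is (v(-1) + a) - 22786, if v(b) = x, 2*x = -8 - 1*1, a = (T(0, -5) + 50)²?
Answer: -39309/2 ≈ -19655.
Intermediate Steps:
T(P, u) = 6 (T(P, u) = 9/2 - (-4 + 1)/2 = 9/2 - ½*(-3) = 9/2 + 3/2 = 6)
a = 3136 (a = (6 + 50)² = 56² = 3136)
x = -9/2 (x = (-8 - 1*1)/2 = (-8 - 1)/2 = (½)*(-9) = -9/2 ≈ -4.5000)
v(b) = -9/2
(v(-1) + a) - 22786 = (-9/2 + 3136) - 22786 = 6263/2 - 22786 = -39309/2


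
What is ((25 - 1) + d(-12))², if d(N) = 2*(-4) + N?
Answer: 16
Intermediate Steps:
d(N) = -8 + N
((25 - 1) + d(-12))² = ((25 - 1) + (-8 - 12))² = (24 - 20)² = 4² = 16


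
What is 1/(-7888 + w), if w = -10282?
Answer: -1/18170 ≈ -5.5036e-5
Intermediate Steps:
1/(-7888 + w) = 1/(-7888 - 10282) = 1/(-18170) = -1/18170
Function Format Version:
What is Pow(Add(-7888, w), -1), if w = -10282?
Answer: Rational(-1, 18170) ≈ -5.5036e-5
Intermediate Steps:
Pow(Add(-7888, w), -1) = Pow(Add(-7888, -10282), -1) = Pow(-18170, -1) = Rational(-1, 18170)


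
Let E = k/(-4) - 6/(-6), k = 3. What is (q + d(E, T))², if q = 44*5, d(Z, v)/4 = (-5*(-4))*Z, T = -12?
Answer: 57600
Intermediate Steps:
E = ¼ (E = 3/(-4) - 6/(-6) = 3*(-¼) - 6*(-⅙) = -¾ + 1 = ¼ ≈ 0.25000)
d(Z, v) = 80*Z (d(Z, v) = 4*((-5*(-4))*Z) = 4*(20*Z) = 80*Z)
q = 220
(q + d(E, T))² = (220 + 80*(¼))² = (220 + 20)² = 240² = 57600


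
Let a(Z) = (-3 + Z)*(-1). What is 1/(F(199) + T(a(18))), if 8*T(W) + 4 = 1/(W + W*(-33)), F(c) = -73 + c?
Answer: 3840/481921 ≈ 0.0079681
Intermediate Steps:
a(Z) = 3 - Z
T(W) = -½ - 1/(256*W) (T(W) = -½ + 1/(8*(W + W*(-33))) = -½ + 1/(8*(W - 33*W)) = -½ + 1/(8*((-32*W))) = -½ + (-1/(32*W))/8 = -½ - 1/(256*W))
1/(F(199) + T(a(18))) = 1/((-73 + 199) + (-1 - 128*(3 - 1*18))/(256*(3 - 1*18))) = 1/(126 + (-1 - 128*(3 - 18))/(256*(3 - 18))) = 1/(126 + (1/256)*(-1 - 128*(-15))/(-15)) = 1/(126 + (1/256)*(-1/15)*(-1 + 1920)) = 1/(126 + (1/256)*(-1/15)*1919) = 1/(126 - 1919/3840) = 1/(481921/3840) = 3840/481921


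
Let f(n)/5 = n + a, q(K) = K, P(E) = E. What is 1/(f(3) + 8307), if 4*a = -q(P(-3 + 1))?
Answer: 2/16649 ≈ 0.00012013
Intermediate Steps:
a = ½ (a = (-(-3 + 1))/4 = (-1*(-2))/4 = (¼)*2 = ½ ≈ 0.50000)
f(n) = 5/2 + 5*n (f(n) = 5*(n + ½) = 5*(½ + n) = 5/2 + 5*n)
1/(f(3) + 8307) = 1/((5/2 + 5*3) + 8307) = 1/((5/2 + 15) + 8307) = 1/(35/2 + 8307) = 1/(16649/2) = 2/16649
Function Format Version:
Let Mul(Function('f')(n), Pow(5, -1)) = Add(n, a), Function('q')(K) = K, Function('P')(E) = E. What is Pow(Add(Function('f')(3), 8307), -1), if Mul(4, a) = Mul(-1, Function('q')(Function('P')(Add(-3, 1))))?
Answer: Rational(2, 16649) ≈ 0.00012013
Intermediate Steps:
a = Rational(1, 2) (a = Mul(Rational(1, 4), Mul(-1, Add(-3, 1))) = Mul(Rational(1, 4), Mul(-1, -2)) = Mul(Rational(1, 4), 2) = Rational(1, 2) ≈ 0.50000)
Function('f')(n) = Add(Rational(5, 2), Mul(5, n)) (Function('f')(n) = Mul(5, Add(n, Rational(1, 2))) = Mul(5, Add(Rational(1, 2), n)) = Add(Rational(5, 2), Mul(5, n)))
Pow(Add(Function('f')(3), 8307), -1) = Pow(Add(Add(Rational(5, 2), Mul(5, 3)), 8307), -1) = Pow(Add(Add(Rational(5, 2), 15), 8307), -1) = Pow(Add(Rational(35, 2), 8307), -1) = Pow(Rational(16649, 2), -1) = Rational(2, 16649)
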